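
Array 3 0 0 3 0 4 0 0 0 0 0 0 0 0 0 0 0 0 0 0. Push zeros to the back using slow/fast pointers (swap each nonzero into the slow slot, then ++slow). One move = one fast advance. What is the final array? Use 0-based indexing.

[3, 3, 4, 0, 0, 0, 0, 0, 0, 0, 0, 0, 0, 0, 0, 0, 0, 0, 0, 0]

(s=0,f=0) a[fast]=3≠0 swap→a[0]=3 → slow++,fast++
(s=1,f=1) a[fast]=0 → fast++
(s=1,f=2) a[fast]=0 → fast++
(s=1,f=3) a[fast]=3≠0 swap→a[1]=3 → slow++,fast++
(s=2,f=4) a[fast]=0 → fast++
(s=2,f=5) a[fast]=4≠0 swap→a[2]=4 → slow++,fast++
(s=3,f=6) a[fast]=0 → fast++
(s=3,f=7) a[fast]=0 → fast++
(s=3,f=8) a[fast]=0 → fast++
(s=3,f=9) a[fast]=0 → fast++
(s=3,f=10) a[fast]=0 → fast++
(s=3,f=11) a[fast]=0 → fast++
(s=3,f=12) a[fast]=0 → fast++
(s=3,f=13) a[fast]=0 → fast++
(s=3,f=14) a[fast]=0 → fast++
(s=3,f=15) a[fast]=0 → fast++
(s=3,f=16) a[fast]=0 → fast++
(s=3,f=17) a[fast]=0 → fast++
(s=3,f=18) a[fast]=0 → fast++
(s=3,f=19) a[fast]=0 → fast++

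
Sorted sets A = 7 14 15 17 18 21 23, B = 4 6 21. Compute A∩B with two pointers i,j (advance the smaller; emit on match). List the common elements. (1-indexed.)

i=1 j=1: 7>4, j++
i=1 j=2: 7>6, j++
i=1 j=3: 7<21, i++
i=2 j=3: 14<21, i++
i=3 j=3: 15<21, i++
i=4 j=3: 17<21, i++
i=5 j=3: 18<21, i++
i=6 j=3: 21==21 emit, i++,j++

intersection = [21]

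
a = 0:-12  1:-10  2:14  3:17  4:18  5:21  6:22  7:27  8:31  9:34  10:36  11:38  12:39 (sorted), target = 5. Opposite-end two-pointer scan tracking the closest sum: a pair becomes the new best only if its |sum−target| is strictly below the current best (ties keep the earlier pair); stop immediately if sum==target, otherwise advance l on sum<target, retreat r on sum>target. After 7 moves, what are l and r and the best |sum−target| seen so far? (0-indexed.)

l=0, r=5, best |Δ|=5

[0,12] -12+39=27 d=22 * → r--
[0,11] -12+38=26 d=21 * → r--
[0,10] -12+36=24 d=19 * → r--
[0,9] -12+34=22 d=17 * → r--
[0,8] -12+31=19 d=14 * → r--
[0,7] -12+27=15 d=10 * → r--
[0,6] -12+22=10 d=5 * → r--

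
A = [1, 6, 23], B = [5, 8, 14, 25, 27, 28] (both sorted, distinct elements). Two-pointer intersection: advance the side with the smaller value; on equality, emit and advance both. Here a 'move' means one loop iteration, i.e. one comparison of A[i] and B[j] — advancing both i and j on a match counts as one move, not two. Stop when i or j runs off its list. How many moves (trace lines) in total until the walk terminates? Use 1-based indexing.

[i=1,j=1] 1<5 → i++
[i=2,j=1] 6>5 → j++
[i=2,j=2] 6<8 → i++
[i=3,j=2] 23>8 → j++
[i=3,j=3] 23>14 → j++
[i=3,j=4] 23<25 → i++

6 moves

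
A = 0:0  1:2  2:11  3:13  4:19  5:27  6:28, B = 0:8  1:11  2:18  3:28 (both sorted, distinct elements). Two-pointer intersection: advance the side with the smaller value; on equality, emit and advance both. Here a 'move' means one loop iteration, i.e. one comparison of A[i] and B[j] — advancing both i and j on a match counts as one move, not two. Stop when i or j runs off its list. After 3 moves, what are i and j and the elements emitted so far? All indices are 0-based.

i=2, j=1, emitted=[]

i=0 j=0: 0<8, i++
i=1 j=0: 2<8, i++
i=2 j=0: 11>8, j++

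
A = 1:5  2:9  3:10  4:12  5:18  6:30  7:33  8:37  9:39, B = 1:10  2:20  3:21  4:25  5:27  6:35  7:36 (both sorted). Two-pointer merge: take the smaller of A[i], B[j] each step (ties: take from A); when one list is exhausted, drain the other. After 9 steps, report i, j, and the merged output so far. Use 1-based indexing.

[i=1,j=1] A[i]=5<=B[j]=10 take 5 → i++
[i=2,j=1] A[i]=9<=B[j]=10 take 9 → i++
[i=3,j=1] A[i]=10<=B[j]=10 take 10 → i++
[i=4,j=1] A[i]=12>B[j]=10 take 10 → j++
[i=4,j=2] A[i]=12<=B[j]=20 take 12 → i++
[i=5,j=2] A[i]=18<=B[j]=20 take 18 → i++
[i=6,j=2] A[i]=30>B[j]=20 take 20 → j++
[i=6,j=3] A[i]=30>B[j]=21 take 21 → j++
[i=6,j=4] A[i]=30>B[j]=25 take 25 → j++

i=6, j=5, merged so far=[5, 9, 10, 10, 12, 18, 20, 21, 25]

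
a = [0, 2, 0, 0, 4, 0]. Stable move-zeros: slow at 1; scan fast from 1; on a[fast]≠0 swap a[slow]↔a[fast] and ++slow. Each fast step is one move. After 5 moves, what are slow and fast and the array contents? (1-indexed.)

(s=1,f=1) a[fast]=0 → fast++
(s=1,f=2) a[fast]=2≠0 swap→a[1]=2 → slow++,fast++
(s=2,f=3) a[fast]=0 → fast++
(s=2,f=4) a[fast]=0 → fast++
(s=2,f=5) a[fast]=4≠0 swap→a[2]=4 → slow++,fast++

slow=3, fast=6, a=[2, 4, 0, 0, 0, 0]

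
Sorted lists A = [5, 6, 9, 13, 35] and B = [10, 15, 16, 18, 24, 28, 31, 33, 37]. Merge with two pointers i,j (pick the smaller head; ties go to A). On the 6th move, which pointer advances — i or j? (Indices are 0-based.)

j

[i=0,j=0] A[i]=5<=B[j]=10 take 5 → i++
[i=1,j=0] A[i]=6<=B[j]=10 take 6 → i++
[i=2,j=0] A[i]=9<=B[j]=10 take 9 → i++
[i=3,j=0] A[i]=13>B[j]=10 take 10 → j++
[i=3,j=1] A[i]=13<=B[j]=15 take 13 → i++
[i=4,j=1] A[i]=35>B[j]=15 take 15 → j++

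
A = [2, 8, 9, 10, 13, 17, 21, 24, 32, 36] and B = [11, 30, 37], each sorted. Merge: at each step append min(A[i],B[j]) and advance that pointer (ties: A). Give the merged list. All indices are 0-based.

[2, 8, 9, 10, 11, 13, 17, 21, 24, 30, 32, 36, 37]

[i=0,j=0] A[i]=2<=B[j]=11 take 2 → i++
[i=1,j=0] A[i]=8<=B[j]=11 take 8 → i++
[i=2,j=0] A[i]=9<=B[j]=11 take 9 → i++
[i=3,j=0] A[i]=10<=B[j]=11 take 10 → i++
[i=4,j=0] A[i]=13>B[j]=11 take 11 → j++
[i=4,j=1] A[i]=13<=B[j]=30 take 13 → i++
[i=5,j=1] A[i]=17<=B[j]=30 take 17 → i++
[i=6,j=1] A[i]=21<=B[j]=30 take 21 → i++
[i=7,j=1] A[i]=24<=B[j]=30 take 24 → i++
[i=8,j=1] A[i]=32>B[j]=30 take 30 → j++
[i=8,j=2] A[i]=32<=B[j]=37 take 32 → i++
[i=9,j=2] A[i]=36<=B[j]=37 take 36 → i++
[i=10,j=2] A done, take B[j]=37 → j++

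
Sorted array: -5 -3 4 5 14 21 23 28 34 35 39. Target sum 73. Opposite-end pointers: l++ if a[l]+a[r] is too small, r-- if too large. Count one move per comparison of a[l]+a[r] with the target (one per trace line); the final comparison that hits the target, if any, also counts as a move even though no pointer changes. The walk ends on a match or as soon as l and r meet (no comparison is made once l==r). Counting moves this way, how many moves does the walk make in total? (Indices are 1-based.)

9 moves

l=1 r=11: -5+39=34 <73, l++
l=2 r=11: -3+39=36 <73, l++
l=3 r=11: 4+39=43 <73, l++
l=4 r=11: 5+39=44 <73, l++
l=5 r=11: 14+39=53 <73, l++
l=6 r=11: 21+39=60 <73, l++
l=7 r=11: 23+39=62 <73, l++
l=8 r=11: 28+39=67 <73, l++
l=9 r=11: 34+39=73, found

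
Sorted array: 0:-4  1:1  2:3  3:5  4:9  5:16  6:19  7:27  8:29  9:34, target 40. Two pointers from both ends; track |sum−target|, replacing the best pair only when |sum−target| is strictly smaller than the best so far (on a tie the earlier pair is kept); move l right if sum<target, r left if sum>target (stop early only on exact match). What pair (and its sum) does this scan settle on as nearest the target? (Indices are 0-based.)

pair (5, 34) with sum 39 (|Δ|=1)

[0,9] -4+34=30 d=10 * → l++
[1,9] 1+34=35 d=5 * → l++
[2,9] 3+34=37 d=3 * → l++
[3,9] 5+34=39 d=1 * → l++
[4,9] 9+34=43 d=3 → r--
[4,8] 9+29=38 d=2 → l++
[5,8] 16+29=45 d=5 → r--
[5,7] 16+27=43 d=3 → r--
[5,6] 16+19=35 d=5 → l++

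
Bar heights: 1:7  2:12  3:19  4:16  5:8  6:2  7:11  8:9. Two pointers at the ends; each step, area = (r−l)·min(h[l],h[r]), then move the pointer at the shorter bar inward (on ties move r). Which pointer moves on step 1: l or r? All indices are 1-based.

l

l=1 r=8: min(7,9)*7=49 best=49 *, l++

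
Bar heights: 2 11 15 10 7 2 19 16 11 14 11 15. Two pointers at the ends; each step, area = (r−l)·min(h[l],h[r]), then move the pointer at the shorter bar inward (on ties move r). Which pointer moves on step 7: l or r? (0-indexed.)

l=0 r=11: min(2,15)*11=22 best=22 *, l++
l=1 r=11: min(11,15)*10=110 best=110 *, l++
l=2 r=11: min(15,15)*9=135 best=135 *, r--
l=2 r=10: min(15,11)*8=88 best=135, r--
l=2 r=9: min(15,14)*7=98 best=135, r--
l=2 r=8: min(15,11)*6=66 best=135, r--
l=2 r=7: min(15,16)*5=75 best=135, l++

l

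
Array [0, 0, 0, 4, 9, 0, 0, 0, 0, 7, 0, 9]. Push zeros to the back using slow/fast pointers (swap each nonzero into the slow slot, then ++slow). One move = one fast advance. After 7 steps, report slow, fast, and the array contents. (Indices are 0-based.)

(s=0,f=0) a[fast]=0 → fast++
(s=0,f=1) a[fast]=0 → fast++
(s=0,f=2) a[fast]=0 → fast++
(s=0,f=3) a[fast]=4≠0 swap→a[0]=4 → slow++,fast++
(s=1,f=4) a[fast]=9≠0 swap→a[1]=9 → slow++,fast++
(s=2,f=5) a[fast]=0 → fast++
(s=2,f=6) a[fast]=0 → fast++

slow=2, fast=7, a=[4, 9, 0, 0, 0, 0, 0, 0, 0, 7, 0, 9]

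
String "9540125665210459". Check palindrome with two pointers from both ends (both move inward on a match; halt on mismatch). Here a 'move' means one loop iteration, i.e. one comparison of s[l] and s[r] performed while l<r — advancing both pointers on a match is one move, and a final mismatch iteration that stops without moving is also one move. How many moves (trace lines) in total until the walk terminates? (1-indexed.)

l=1 r=16: '9'=='9', l++,r--
l=2 r=15: '5'=='5', l++,r--
l=3 r=14: '4'=='4', l++,r--
l=4 r=13: '0'=='0', l++,r--
l=5 r=12: '1'=='1', l++,r--
l=6 r=11: '2'=='2', l++,r--
l=7 r=10: '5'=='5', l++,r--
l=8 r=9: '6'=='6', l++,r--

8 moves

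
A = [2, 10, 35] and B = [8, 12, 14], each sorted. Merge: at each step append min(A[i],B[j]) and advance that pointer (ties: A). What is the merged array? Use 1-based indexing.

i=1 j=1: A[i]=2<=B[j]=8 take 2, i++
i=2 j=1: A[i]=10>B[j]=8 take 8, j++
i=2 j=2: A[i]=10<=B[j]=12 take 10, i++
i=3 j=2: A[i]=35>B[j]=12 take 12, j++
i=3 j=3: A[i]=35>B[j]=14 take 14, j++
i=3 j=4: B done, take A[i]=35, i++

[2, 8, 10, 12, 14, 35]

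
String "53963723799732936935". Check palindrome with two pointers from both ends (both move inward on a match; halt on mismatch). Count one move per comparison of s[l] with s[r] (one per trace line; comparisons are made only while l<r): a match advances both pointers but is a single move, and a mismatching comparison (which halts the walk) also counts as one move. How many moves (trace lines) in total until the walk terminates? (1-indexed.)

[1,20] '5'=='5' → l++,r--
[2,19] '3'=='3' → l++,r--
[3,18] '9'=='9' → l++,r--
[4,17] '6'=='6' → l++,r--
[5,16] '3'=='3' → l++,r--
[6,15] '7'!='9' → stop

6 moves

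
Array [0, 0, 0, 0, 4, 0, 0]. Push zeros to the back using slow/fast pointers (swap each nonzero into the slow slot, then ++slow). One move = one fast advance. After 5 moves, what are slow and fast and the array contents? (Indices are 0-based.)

(s=0,f=0) a[fast]=0 → fast++
(s=0,f=1) a[fast]=0 → fast++
(s=0,f=2) a[fast]=0 → fast++
(s=0,f=3) a[fast]=0 → fast++
(s=0,f=4) a[fast]=4≠0 swap→a[0]=4 → slow++,fast++

slow=1, fast=5, a=[4, 0, 0, 0, 0, 0, 0]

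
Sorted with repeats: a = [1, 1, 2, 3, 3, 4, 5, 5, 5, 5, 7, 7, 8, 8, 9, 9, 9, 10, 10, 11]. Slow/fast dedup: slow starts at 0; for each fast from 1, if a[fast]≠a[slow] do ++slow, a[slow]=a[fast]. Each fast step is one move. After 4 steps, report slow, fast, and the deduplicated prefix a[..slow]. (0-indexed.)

slow=2, fast=5, prefix=[1, 2, 3]

(s=0,f=1) a[fast]=1=a[slow] dup → fast++
(s=0,f=2) a[fast]=2≠a[slow]=1 write a[1]=2 → slow++,fast++
(s=1,f=3) a[fast]=3≠a[slow]=2 write a[2]=3 → slow++,fast++
(s=2,f=4) a[fast]=3=a[slow] dup → fast++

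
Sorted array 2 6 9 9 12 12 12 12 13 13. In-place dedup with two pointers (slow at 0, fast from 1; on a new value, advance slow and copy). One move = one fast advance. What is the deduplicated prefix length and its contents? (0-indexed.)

length 5; prefix = [2, 6, 9, 12, 13]

slow=0 fast=1: a[fast]=6≠a[slow]=2 write a[1]=6, slow++,fast++
slow=1 fast=2: a[fast]=9≠a[slow]=6 write a[2]=9, slow++,fast++
slow=2 fast=3: a[fast]=9=a[slow] dup, fast++
slow=2 fast=4: a[fast]=12≠a[slow]=9 write a[3]=12, slow++,fast++
slow=3 fast=5: a[fast]=12=a[slow] dup, fast++
slow=3 fast=6: a[fast]=12=a[slow] dup, fast++
slow=3 fast=7: a[fast]=12=a[slow] dup, fast++
slow=3 fast=8: a[fast]=13≠a[slow]=12 write a[4]=13, slow++,fast++
slow=4 fast=9: a[fast]=13=a[slow] dup, fast++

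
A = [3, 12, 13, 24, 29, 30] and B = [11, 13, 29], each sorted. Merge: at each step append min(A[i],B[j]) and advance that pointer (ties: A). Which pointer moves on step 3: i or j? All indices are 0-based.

i=0 j=0: A[i]=3<=B[j]=11 take 3, i++
i=1 j=0: A[i]=12>B[j]=11 take 11, j++
i=1 j=1: A[i]=12<=B[j]=13 take 12, i++

i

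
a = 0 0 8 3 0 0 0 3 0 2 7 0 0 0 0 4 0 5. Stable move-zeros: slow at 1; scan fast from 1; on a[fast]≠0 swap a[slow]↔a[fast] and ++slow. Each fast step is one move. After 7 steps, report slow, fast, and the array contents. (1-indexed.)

(s=1,f=1) a[fast]=0 → fast++
(s=1,f=2) a[fast]=0 → fast++
(s=1,f=3) a[fast]=8≠0 swap→a[1]=8 → slow++,fast++
(s=2,f=4) a[fast]=3≠0 swap→a[2]=3 → slow++,fast++
(s=3,f=5) a[fast]=0 → fast++
(s=3,f=6) a[fast]=0 → fast++
(s=3,f=7) a[fast]=0 → fast++

slow=3, fast=8, a=[8, 3, 0, 0, 0, 0, 0, 3, 0, 2, 7, 0, 0, 0, 0, 4, 0, 5]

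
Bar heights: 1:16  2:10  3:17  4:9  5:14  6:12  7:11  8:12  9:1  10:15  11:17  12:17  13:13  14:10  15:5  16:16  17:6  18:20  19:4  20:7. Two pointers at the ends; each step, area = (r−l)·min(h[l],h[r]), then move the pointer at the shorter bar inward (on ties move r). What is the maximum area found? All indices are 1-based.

[1,20] min(16,7)*19=133 best=133 * → r--
[1,19] min(16,4)*18=72 best=133 → r--
[1,18] min(16,20)*17=272 best=272 * → l++
[2,18] min(10,20)*16=160 best=272 → l++
[3,18] min(17,20)*15=255 best=272 → l++
[4,18] min(9,20)*14=126 best=272 → l++
[5,18] min(14,20)*13=182 best=272 → l++
[6,18] min(12,20)*12=144 best=272 → l++
[7,18] min(11,20)*11=121 best=272 → l++
[8,18] min(12,20)*10=120 best=272 → l++
[9,18] min(1,20)*9=9 best=272 → l++
[10,18] min(15,20)*8=120 best=272 → l++
[11,18] min(17,20)*7=119 best=272 → l++
[12,18] min(17,20)*6=102 best=272 → l++
[13,18] min(13,20)*5=65 best=272 → l++
[14,18] min(10,20)*4=40 best=272 → l++
[15,18] min(5,20)*3=15 best=272 → l++
[16,18] min(16,20)*2=32 best=272 → l++
[17,18] min(6,20)*1=6 best=272 → l++

max area = 272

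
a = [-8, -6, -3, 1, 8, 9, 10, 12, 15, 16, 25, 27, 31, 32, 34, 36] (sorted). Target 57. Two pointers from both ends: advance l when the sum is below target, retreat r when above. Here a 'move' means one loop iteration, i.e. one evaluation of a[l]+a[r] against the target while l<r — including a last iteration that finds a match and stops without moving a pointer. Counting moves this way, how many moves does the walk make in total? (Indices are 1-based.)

13 moves

l=1 r=16: -8+36=28 <57, l++
l=2 r=16: -6+36=30 <57, l++
l=3 r=16: -3+36=33 <57, l++
l=4 r=16: 1+36=37 <57, l++
l=5 r=16: 8+36=44 <57, l++
l=6 r=16: 9+36=45 <57, l++
l=7 r=16: 10+36=46 <57, l++
l=8 r=16: 12+36=48 <57, l++
l=9 r=16: 15+36=51 <57, l++
l=10 r=16: 16+36=52 <57, l++
l=11 r=16: 25+36=61 >57, r--
l=11 r=15: 25+34=59 >57, r--
l=11 r=14: 25+32=57, found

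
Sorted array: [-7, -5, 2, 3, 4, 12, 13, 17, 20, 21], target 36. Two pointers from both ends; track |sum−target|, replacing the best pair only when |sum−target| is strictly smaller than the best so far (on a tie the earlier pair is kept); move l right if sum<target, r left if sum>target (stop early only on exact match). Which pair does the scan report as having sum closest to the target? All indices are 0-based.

[0,9] -7+21=14 d=22 * → l++
[1,9] -5+21=16 d=20 * → l++
[2,9] 2+21=23 d=13 * → l++
[3,9] 3+21=24 d=12 * → l++
[4,9] 4+21=25 d=11 * → l++
[5,9] 12+21=33 d=3 * → l++
[6,9] 13+21=34 d=2 * → l++
[7,9] 17+21=38 d=2 → r--
[7,8] 17+20=37 d=1 * → r--

pair (17, 20) with sum 37 (|Δ|=1)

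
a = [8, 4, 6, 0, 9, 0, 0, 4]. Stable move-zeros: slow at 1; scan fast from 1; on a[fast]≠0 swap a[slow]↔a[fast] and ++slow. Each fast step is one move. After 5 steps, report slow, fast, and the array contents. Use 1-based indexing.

slow=5, fast=6, a=[8, 4, 6, 9, 0, 0, 0, 4]

(s=1,f=1) a[fast]=8≠0 swap→a[1]=8 → slow++,fast++
(s=2,f=2) a[fast]=4≠0 swap→a[2]=4 → slow++,fast++
(s=3,f=3) a[fast]=6≠0 swap→a[3]=6 → slow++,fast++
(s=4,f=4) a[fast]=0 → fast++
(s=4,f=5) a[fast]=9≠0 swap→a[4]=9 → slow++,fast++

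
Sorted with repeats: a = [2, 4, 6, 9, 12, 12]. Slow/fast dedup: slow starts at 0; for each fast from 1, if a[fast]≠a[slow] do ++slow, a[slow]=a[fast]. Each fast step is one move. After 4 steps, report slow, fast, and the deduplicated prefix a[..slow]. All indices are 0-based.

(s=0,f=1) a[fast]=4≠a[slow]=2 write a[1]=4 → slow++,fast++
(s=1,f=2) a[fast]=6≠a[slow]=4 write a[2]=6 → slow++,fast++
(s=2,f=3) a[fast]=9≠a[slow]=6 write a[3]=9 → slow++,fast++
(s=3,f=4) a[fast]=12≠a[slow]=9 write a[4]=12 → slow++,fast++

slow=4, fast=5, prefix=[2, 4, 6, 9, 12]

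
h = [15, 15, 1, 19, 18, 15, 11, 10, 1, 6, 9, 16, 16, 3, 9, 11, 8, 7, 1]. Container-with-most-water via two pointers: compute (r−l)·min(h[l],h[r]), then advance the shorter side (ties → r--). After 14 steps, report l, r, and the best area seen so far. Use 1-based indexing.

l=1 r=19: min(15,1)*18=18 best=18 *, r--
l=1 r=18: min(15,7)*17=119 best=119 *, r--
l=1 r=17: min(15,8)*16=128 best=128 *, r--
l=1 r=16: min(15,11)*15=165 best=165 *, r--
l=1 r=15: min(15,9)*14=126 best=165, r--
l=1 r=14: min(15,3)*13=39 best=165, r--
l=1 r=13: min(15,16)*12=180 best=180 *, l++
l=2 r=13: min(15,16)*11=165 best=180, l++
l=3 r=13: min(1,16)*10=10 best=180, l++
l=4 r=13: min(19,16)*9=144 best=180, r--
l=4 r=12: min(19,16)*8=128 best=180, r--
l=4 r=11: min(19,9)*7=63 best=180, r--
l=4 r=10: min(19,6)*6=36 best=180, r--
l=4 r=9: min(19,1)*5=5 best=180, r--

l=4, r=8, best area=180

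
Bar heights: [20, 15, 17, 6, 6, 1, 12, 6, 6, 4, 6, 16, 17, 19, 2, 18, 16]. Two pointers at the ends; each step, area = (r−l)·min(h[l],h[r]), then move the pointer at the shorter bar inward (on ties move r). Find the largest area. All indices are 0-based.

[0,16] min(20,16)*16=256 best=256 * → r--
[0,15] min(20,18)*15=270 best=270 * → r--
[0,14] min(20,2)*14=28 best=270 → r--
[0,13] min(20,19)*13=247 best=270 → r--
[0,12] min(20,17)*12=204 best=270 → r--
[0,11] min(20,16)*11=176 best=270 → r--
[0,10] min(20,6)*10=60 best=270 → r--
[0,9] min(20,4)*9=36 best=270 → r--
[0,8] min(20,6)*8=48 best=270 → r--
[0,7] min(20,6)*7=42 best=270 → r--
[0,6] min(20,12)*6=72 best=270 → r--
[0,5] min(20,1)*5=5 best=270 → r--
[0,4] min(20,6)*4=24 best=270 → r--
[0,3] min(20,6)*3=18 best=270 → r--
[0,2] min(20,17)*2=34 best=270 → r--
[0,1] min(20,15)*1=15 best=270 → r--

max area = 270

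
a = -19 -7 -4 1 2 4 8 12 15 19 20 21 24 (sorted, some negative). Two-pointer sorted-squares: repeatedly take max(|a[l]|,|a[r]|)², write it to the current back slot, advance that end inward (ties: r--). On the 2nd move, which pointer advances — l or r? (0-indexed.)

[0,12] |-19|<=|24| out[12]=576 → r--
[0,11] |-19|<=|21| out[11]=441 → r--

r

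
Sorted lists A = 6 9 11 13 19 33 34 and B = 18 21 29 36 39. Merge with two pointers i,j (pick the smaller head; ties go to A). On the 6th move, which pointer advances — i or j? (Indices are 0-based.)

i=0 j=0: A[i]=6<=B[j]=18 take 6, i++
i=1 j=0: A[i]=9<=B[j]=18 take 9, i++
i=2 j=0: A[i]=11<=B[j]=18 take 11, i++
i=3 j=0: A[i]=13<=B[j]=18 take 13, i++
i=4 j=0: A[i]=19>B[j]=18 take 18, j++
i=4 j=1: A[i]=19<=B[j]=21 take 19, i++

i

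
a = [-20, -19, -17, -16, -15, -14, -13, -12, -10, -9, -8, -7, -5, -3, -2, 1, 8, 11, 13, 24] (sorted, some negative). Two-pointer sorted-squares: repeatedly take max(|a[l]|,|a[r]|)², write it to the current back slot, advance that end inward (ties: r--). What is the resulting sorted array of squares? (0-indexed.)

l=0 r=19: |-20|<=|24| out[19]=576, r--
l=0 r=18: |-20|>|13| out[18]=400, l++
l=1 r=18: |-19|>|13| out[17]=361, l++
l=2 r=18: |-17|>|13| out[16]=289, l++
l=3 r=18: |-16|>|13| out[15]=256, l++
l=4 r=18: |-15|>|13| out[14]=225, l++
l=5 r=18: |-14|>|13| out[13]=196, l++
l=6 r=18: |-13|<=|13| out[12]=169, r--
l=6 r=17: |-13|>|11| out[11]=169, l++
l=7 r=17: |-12|>|11| out[10]=144, l++
l=8 r=17: |-10|<=|11| out[9]=121, r--
l=8 r=16: |-10|>|8| out[8]=100, l++
l=9 r=16: |-9|>|8| out[7]=81, l++
l=10 r=16: |-8|<=|8| out[6]=64, r--
l=10 r=15: |-8|>|1| out[5]=64, l++
l=11 r=15: |-7|>|1| out[4]=49, l++
l=12 r=15: |-5|>|1| out[3]=25, l++
l=13 r=15: |-3|>|1| out[2]=9, l++
l=14 r=15: |-2|>|1| out[1]=4, l++
l=15 r=15: |1|<=|1| out[0]=1, r--

[1, 4, 9, 25, 49, 64, 64, 81, 100, 121, 144, 169, 169, 196, 225, 256, 289, 361, 400, 576]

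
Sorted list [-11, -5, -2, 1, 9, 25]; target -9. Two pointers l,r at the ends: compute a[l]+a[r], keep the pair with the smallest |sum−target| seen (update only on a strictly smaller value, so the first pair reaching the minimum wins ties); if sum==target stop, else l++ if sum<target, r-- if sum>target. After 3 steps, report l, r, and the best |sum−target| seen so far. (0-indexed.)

l=1, r=3, best |Δ|=1

[0,5] -11+25=14 d=23 * → r--
[0,4] -11+9=-2 d=7 * → r--
[0,3] -11+1=-10 d=1 * → l++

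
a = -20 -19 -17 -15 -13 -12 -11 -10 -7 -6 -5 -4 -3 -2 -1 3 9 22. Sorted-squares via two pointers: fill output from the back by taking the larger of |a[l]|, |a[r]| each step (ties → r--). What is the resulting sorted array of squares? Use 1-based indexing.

[1, 4, 9, 9, 16, 25, 36, 49, 81, 100, 121, 144, 169, 225, 289, 361, 400, 484]

[1,18] |-20|<=|22| out[18]=484 → r--
[1,17] |-20|>|9| out[17]=400 → l++
[2,17] |-19|>|9| out[16]=361 → l++
[3,17] |-17|>|9| out[15]=289 → l++
[4,17] |-15|>|9| out[14]=225 → l++
[5,17] |-13|>|9| out[13]=169 → l++
[6,17] |-12|>|9| out[12]=144 → l++
[7,17] |-11|>|9| out[11]=121 → l++
[8,17] |-10|>|9| out[10]=100 → l++
[9,17] |-7|<=|9| out[9]=81 → r--
[9,16] |-7|>|3| out[8]=49 → l++
[10,16] |-6|>|3| out[7]=36 → l++
[11,16] |-5|>|3| out[6]=25 → l++
[12,16] |-4|>|3| out[5]=16 → l++
[13,16] |-3|<=|3| out[4]=9 → r--
[13,15] |-3|>|-1| out[3]=9 → l++
[14,15] |-2|>|-1| out[2]=4 → l++
[15,15] |-1|<=|-1| out[1]=1 → r--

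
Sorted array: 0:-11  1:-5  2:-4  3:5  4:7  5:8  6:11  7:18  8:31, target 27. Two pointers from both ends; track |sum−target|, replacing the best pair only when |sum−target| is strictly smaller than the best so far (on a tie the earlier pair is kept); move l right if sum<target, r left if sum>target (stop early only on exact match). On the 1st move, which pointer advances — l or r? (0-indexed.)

l

[0,8] -11+31=20 d=7 * → l++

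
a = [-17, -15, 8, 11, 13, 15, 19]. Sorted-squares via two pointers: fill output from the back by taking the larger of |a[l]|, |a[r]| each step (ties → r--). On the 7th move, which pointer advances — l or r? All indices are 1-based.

[1,7] |-17|<=|19| out[7]=361 → r--
[1,6] |-17|>|15| out[6]=289 → l++
[2,6] |-15|<=|15| out[5]=225 → r--
[2,5] |-15|>|13| out[4]=225 → l++
[3,5] |8|<=|13| out[3]=169 → r--
[3,4] |8|<=|11| out[2]=121 → r--
[3,3] |8|<=|8| out[1]=64 → r--

r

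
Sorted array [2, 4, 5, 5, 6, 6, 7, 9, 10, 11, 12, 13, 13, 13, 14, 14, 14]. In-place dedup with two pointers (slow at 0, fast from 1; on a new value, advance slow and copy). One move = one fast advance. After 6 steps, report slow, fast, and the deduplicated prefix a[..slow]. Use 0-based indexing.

slow=4, fast=7, prefix=[2, 4, 5, 6, 7]

(s=0,f=1) a[fast]=4≠a[slow]=2 write a[1]=4 → slow++,fast++
(s=1,f=2) a[fast]=5≠a[slow]=4 write a[2]=5 → slow++,fast++
(s=2,f=3) a[fast]=5=a[slow] dup → fast++
(s=2,f=4) a[fast]=6≠a[slow]=5 write a[3]=6 → slow++,fast++
(s=3,f=5) a[fast]=6=a[slow] dup → fast++
(s=3,f=6) a[fast]=7≠a[slow]=6 write a[4]=7 → slow++,fast++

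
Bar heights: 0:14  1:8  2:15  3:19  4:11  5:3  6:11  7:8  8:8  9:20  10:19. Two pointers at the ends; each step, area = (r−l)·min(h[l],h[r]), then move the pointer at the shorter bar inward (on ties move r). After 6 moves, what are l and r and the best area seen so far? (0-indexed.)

l=5, r=9, best area=140

[0,10] min(14,19)*10=140 best=140 * → l++
[1,10] min(8,19)*9=72 best=140 → l++
[2,10] min(15,19)*8=120 best=140 → l++
[3,10] min(19,19)*7=133 best=140 → r--
[3,9] min(19,20)*6=114 best=140 → l++
[4,9] min(11,20)*5=55 best=140 → l++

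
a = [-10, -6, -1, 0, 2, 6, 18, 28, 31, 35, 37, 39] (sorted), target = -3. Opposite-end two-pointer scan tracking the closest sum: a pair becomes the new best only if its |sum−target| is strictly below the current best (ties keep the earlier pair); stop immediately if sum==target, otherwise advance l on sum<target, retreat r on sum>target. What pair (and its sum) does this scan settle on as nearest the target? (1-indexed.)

l=1 r=12: -10+39=29 d=32 *, r--
l=1 r=11: -10+37=27 d=30 *, r--
l=1 r=10: -10+35=25 d=28 *, r--
l=1 r=9: -10+31=21 d=24 *, r--
l=1 r=8: -10+28=18 d=21 *, r--
l=1 r=7: -10+18=8 d=11 *, r--
l=1 r=6: -10+6=-4 d=1 *, l++
l=2 r=6: -6+6=0 d=3, r--
l=2 r=5: -6+2=-4 d=1, l++
l=3 r=5: -1+2=1 d=4, r--
l=3 r=4: -1+0=-1 d=2, r--

pair (-10, 6) with sum -4 (|Δ|=1)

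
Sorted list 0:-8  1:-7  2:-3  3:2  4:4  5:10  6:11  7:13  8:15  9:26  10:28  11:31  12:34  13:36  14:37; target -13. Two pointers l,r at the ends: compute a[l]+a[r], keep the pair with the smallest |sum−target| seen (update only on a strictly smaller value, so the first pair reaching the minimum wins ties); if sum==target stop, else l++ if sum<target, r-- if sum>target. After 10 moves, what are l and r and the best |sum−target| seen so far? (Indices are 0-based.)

l=0, r=4, best |Δ|=15

[0,14] -8+37=29 d=42 * → r--
[0,13] -8+36=28 d=41 * → r--
[0,12] -8+34=26 d=39 * → r--
[0,11] -8+31=23 d=36 * → r--
[0,10] -8+28=20 d=33 * → r--
[0,9] -8+26=18 d=31 * → r--
[0,8] -8+15=7 d=20 * → r--
[0,7] -8+13=5 d=18 * → r--
[0,6] -8+11=3 d=16 * → r--
[0,5] -8+10=2 d=15 * → r--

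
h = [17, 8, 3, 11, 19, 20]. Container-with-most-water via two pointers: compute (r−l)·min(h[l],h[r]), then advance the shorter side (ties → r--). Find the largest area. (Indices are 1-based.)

max area = 85

l=1 r=6: min(17,20)*5=85 best=85 *, l++
l=2 r=6: min(8,20)*4=32 best=85, l++
l=3 r=6: min(3,20)*3=9 best=85, l++
l=4 r=6: min(11,20)*2=22 best=85, l++
l=5 r=6: min(19,20)*1=19 best=85, l++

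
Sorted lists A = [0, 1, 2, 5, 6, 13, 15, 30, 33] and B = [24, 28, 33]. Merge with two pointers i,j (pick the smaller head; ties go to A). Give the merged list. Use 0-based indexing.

[0, 1, 2, 5, 6, 13, 15, 24, 28, 30, 33, 33]

[i=0,j=0] A[i]=0<=B[j]=24 take 0 → i++
[i=1,j=0] A[i]=1<=B[j]=24 take 1 → i++
[i=2,j=0] A[i]=2<=B[j]=24 take 2 → i++
[i=3,j=0] A[i]=5<=B[j]=24 take 5 → i++
[i=4,j=0] A[i]=6<=B[j]=24 take 6 → i++
[i=5,j=0] A[i]=13<=B[j]=24 take 13 → i++
[i=6,j=0] A[i]=15<=B[j]=24 take 15 → i++
[i=7,j=0] A[i]=30>B[j]=24 take 24 → j++
[i=7,j=1] A[i]=30>B[j]=28 take 28 → j++
[i=7,j=2] A[i]=30<=B[j]=33 take 30 → i++
[i=8,j=2] A[i]=33<=B[j]=33 take 33 → i++
[i=9,j=2] A done, take B[j]=33 → j++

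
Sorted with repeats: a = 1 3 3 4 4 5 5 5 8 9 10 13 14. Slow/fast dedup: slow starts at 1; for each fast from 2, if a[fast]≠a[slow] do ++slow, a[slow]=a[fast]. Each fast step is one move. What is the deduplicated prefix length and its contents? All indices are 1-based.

slow=1 fast=2: a[fast]=3≠a[slow]=1 write a[2]=3, slow++,fast++
slow=2 fast=3: a[fast]=3=a[slow] dup, fast++
slow=2 fast=4: a[fast]=4≠a[slow]=3 write a[3]=4, slow++,fast++
slow=3 fast=5: a[fast]=4=a[slow] dup, fast++
slow=3 fast=6: a[fast]=5≠a[slow]=4 write a[4]=5, slow++,fast++
slow=4 fast=7: a[fast]=5=a[slow] dup, fast++
slow=4 fast=8: a[fast]=5=a[slow] dup, fast++
slow=4 fast=9: a[fast]=8≠a[slow]=5 write a[5]=8, slow++,fast++
slow=5 fast=10: a[fast]=9≠a[slow]=8 write a[6]=9, slow++,fast++
slow=6 fast=11: a[fast]=10≠a[slow]=9 write a[7]=10, slow++,fast++
slow=7 fast=12: a[fast]=13≠a[slow]=10 write a[8]=13, slow++,fast++
slow=8 fast=13: a[fast]=14≠a[slow]=13 write a[9]=14, slow++,fast++

length 9; prefix = [1, 3, 4, 5, 8, 9, 10, 13, 14]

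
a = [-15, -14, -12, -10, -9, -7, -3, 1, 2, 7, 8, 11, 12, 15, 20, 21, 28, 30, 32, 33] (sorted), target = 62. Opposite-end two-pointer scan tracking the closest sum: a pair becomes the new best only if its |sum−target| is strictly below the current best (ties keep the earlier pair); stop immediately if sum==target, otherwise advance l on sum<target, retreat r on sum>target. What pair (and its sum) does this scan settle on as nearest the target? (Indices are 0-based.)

pair (30, 32) with sum 62 (|Δ|=0)

l=0 r=19: -15+33=18 d=44 *, l++
l=1 r=19: -14+33=19 d=43 *, l++
l=2 r=19: -12+33=21 d=41 *, l++
l=3 r=19: -10+33=23 d=39 *, l++
l=4 r=19: -9+33=24 d=38 *, l++
l=5 r=19: -7+33=26 d=36 *, l++
l=6 r=19: -3+33=30 d=32 *, l++
l=7 r=19: 1+33=34 d=28 *, l++
l=8 r=19: 2+33=35 d=27 *, l++
l=9 r=19: 7+33=40 d=22 *, l++
l=10 r=19: 8+33=41 d=21 *, l++
l=11 r=19: 11+33=44 d=18 *, l++
l=12 r=19: 12+33=45 d=17 *, l++
l=13 r=19: 15+33=48 d=14 *, l++
l=14 r=19: 20+33=53 d=9 *, l++
l=15 r=19: 21+33=54 d=8 *, l++
l=16 r=19: 28+33=61 d=1 *, l++
l=17 r=19: 30+33=63 d=1, r--
l=17 r=18: 30+32=62 d=0 *, stop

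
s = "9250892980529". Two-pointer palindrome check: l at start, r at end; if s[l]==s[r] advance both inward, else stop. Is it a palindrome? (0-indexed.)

l=0 r=12: '9'=='9', l++,r--
l=1 r=11: '2'=='2', l++,r--
l=2 r=10: '5'=='5', l++,r--
l=3 r=9: '0'=='0', l++,r--
l=4 r=8: '8'=='8', l++,r--
l=5 r=7: '9'=='9', l++,r--

palindrome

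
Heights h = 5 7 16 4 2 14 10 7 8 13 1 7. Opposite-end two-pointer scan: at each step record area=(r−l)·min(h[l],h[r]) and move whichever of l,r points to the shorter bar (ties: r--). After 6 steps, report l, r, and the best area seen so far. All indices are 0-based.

[0,11] min(5,7)*11=55 best=55 * → l++
[1,11] min(7,7)*10=70 best=70 * → r--
[1,10] min(7,1)*9=9 best=70 → r--
[1,9] min(7,13)*8=56 best=70 → l++
[2,9] min(16,13)*7=91 best=91 * → r--
[2,8] min(16,8)*6=48 best=91 → r--

l=2, r=7, best area=91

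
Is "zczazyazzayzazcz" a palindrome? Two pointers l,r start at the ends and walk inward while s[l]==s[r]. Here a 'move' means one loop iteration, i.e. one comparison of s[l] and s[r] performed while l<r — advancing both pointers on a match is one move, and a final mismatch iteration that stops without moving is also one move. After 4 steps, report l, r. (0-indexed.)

l=4, r=11

[0,15] 'z'=='z' → l++,r--
[1,14] 'c'=='c' → l++,r--
[2,13] 'z'=='z' → l++,r--
[3,12] 'a'=='a' → l++,r--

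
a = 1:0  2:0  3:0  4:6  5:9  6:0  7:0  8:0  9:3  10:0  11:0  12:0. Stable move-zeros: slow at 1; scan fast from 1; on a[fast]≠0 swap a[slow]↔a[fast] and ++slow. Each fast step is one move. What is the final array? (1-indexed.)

(s=1,f=1) a[fast]=0 → fast++
(s=1,f=2) a[fast]=0 → fast++
(s=1,f=3) a[fast]=0 → fast++
(s=1,f=4) a[fast]=6≠0 swap→a[1]=6 → slow++,fast++
(s=2,f=5) a[fast]=9≠0 swap→a[2]=9 → slow++,fast++
(s=3,f=6) a[fast]=0 → fast++
(s=3,f=7) a[fast]=0 → fast++
(s=3,f=8) a[fast]=0 → fast++
(s=3,f=9) a[fast]=3≠0 swap→a[3]=3 → slow++,fast++
(s=4,f=10) a[fast]=0 → fast++
(s=4,f=11) a[fast]=0 → fast++
(s=4,f=12) a[fast]=0 → fast++

[6, 9, 3, 0, 0, 0, 0, 0, 0, 0, 0, 0]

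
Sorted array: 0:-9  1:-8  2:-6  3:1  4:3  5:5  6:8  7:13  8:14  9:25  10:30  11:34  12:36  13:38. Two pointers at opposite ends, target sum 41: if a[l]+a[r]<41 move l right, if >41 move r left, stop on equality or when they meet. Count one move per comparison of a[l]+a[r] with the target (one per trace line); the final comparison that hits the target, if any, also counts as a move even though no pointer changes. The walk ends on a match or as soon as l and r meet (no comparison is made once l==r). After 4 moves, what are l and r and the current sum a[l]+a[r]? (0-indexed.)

l=4, r=13, sum=41

l=0 r=13: -9+38=29 <41, l++
l=1 r=13: -8+38=30 <41, l++
l=2 r=13: -6+38=32 <41, l++
l=3 r=13: 1+38=39 <41, l++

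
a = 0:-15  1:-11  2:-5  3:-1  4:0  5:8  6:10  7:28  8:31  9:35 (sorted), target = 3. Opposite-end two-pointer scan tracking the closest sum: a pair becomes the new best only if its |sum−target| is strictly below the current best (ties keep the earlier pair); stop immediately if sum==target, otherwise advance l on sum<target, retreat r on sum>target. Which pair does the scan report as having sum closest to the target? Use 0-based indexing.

pair (-5, 8) with sum 3 (|Δ|=0)

[0,9] -15+35=20 d=17 * → r--
[0,8] -15+31=16 d=13 * → r--
[0,7] -15+28=13 d=10 * → r--
[0,6] -15+10=-5 d=8 * → l++
[1,6] -11+10=-1 d=4 * → l++
[2,6] -5+10=5 d=2 * → r--
[2,5] -5+8=3 d=0 * → stop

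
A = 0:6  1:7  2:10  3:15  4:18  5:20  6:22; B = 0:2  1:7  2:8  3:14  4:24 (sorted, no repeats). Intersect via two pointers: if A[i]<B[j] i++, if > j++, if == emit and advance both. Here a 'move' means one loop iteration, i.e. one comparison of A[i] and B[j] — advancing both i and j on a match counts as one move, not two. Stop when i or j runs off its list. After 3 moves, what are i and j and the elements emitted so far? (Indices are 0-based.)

i=0 j=0: 6>2, j++
i=0 j=1: 6<7, i++
i=1 j=1: 7==7 emit, i++,j++

i=2, j=2, emitted=[7]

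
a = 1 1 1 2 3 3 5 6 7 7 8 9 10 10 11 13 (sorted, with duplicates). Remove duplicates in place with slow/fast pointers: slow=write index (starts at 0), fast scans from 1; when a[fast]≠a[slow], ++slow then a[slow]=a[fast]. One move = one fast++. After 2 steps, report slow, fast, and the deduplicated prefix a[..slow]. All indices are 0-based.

slow=0, fast=3, prefix=[1]

(s=0,f=1) a[fast]=1=a[slow] dup → fast++
(s=0,f=2) a[fast]=1=a[slow] dup → fast++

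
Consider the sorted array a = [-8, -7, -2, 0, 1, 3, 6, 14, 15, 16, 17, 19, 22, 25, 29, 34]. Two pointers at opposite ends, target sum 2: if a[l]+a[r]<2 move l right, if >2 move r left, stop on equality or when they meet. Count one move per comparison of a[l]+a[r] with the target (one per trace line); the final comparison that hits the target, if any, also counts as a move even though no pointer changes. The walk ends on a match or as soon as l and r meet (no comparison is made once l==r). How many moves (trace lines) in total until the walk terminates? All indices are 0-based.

[0,15] -8+34=26 >2 → r--
[0,14] -8+29=21 >2 → r--
[0,13] -8+25=17 >2 → r--
[0,12] -8+22=14 >2 → r--
[0,11] -8+19=11 >2 → r--
[0,10] -8+17=9 >2 → r--
[0,9] -8+16=8 >2 → r--
[0,8] -8+15=7 >2 → r--
[0,7] -8+14=6 >2 → r--
[0,6] -8+6=-2 <2 → l++
[1,6] -7+6=-1 <2 → l++
[2,6] -2+6=4 >2 → r--
[2,5] -2+3=1 <2 → l++
[3,5] 0+3=3 >2 → r--
[3,4] 0+1=1 <2 → l++

15 moves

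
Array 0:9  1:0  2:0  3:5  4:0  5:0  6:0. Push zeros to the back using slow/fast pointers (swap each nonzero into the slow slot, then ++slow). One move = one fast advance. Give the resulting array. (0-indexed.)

[9, 5, 0, 0, 0, 0, 0]

(s=0,f=0) a[fast]=9≠0 swap→a[0]=9 → slow++,fast++
(s=1,f=1) a[fast]=0 → fast++
(s=1,f=2) a[fast]=0 → fast++
(s=1,f=3) a[fast]=5≠0 swap→a[1]=5 → slow++,fast++
(s=2,f=4) a[fast]=0 → fast++
(s=2,f=5) a[fast]=0 → fast++
(s=2,f=6) a[fast]=0 → fast++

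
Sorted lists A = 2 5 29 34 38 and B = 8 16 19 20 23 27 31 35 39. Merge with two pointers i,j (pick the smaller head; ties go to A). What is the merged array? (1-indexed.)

[2, 5, 8, 16, 19, 20, 23, 27, 29, 31, 34, 35, 38, 39]

[i=1,j=1] A[i]=2<=B[j]=8 take 2 → i++
[i=2,j=1] A[i]=5<=B[j]=8 take 5 → i++
[i=3,j=1] A[i]=29>B[j]=8 take 8 → j++
[i=3,j=2] A[i]=29>B[j]=16 take 16 → j++
[i=3,j=3] A[i]=29>B[j]=19 take 19 → j++
[i=3,j=4] A[i]=29>B[j]=20 take 20 → j++
[i=3,j=5] A[i]=29>B[j]=23 take 23 → j++
[i=3,j=6] A[i]=29>B[j]=27 take 27 → j++
[i=3,j=7] A[i]=29<=B[j]=31 take 29 → i++
[i=4,j=7] A[i]=34>B[j]=31 take 31 → j++
[i=4,j=8] A[i]=34<=B[j]=35 take 34 → i++
[i=5,j=8] A[i]=38>B[j]=35 take 35 → j++
[i=5,j=9] A[i]=38<=B[j]=39 take 38 → i++
[i=6,j=9] A done, take B[j]=39 → j++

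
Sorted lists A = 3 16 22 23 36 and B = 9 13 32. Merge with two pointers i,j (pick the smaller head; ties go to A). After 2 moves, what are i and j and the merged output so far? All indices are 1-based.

i=2, j=2, merged so far=[3, 9]

i=1 j=1: A[i]=3<=B[j]=9 take 3, i++
i=2 j=1: A[i]=16>B[j]=9 take 9, j++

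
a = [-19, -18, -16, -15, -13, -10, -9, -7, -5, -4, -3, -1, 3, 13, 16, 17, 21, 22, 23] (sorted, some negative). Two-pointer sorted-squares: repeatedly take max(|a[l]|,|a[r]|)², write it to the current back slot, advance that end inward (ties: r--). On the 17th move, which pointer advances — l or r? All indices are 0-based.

l=0 r=18: |-19|<=|23| out[18]=529, r--
l=0 r=17: |-19|<=|22| out[17]=484, r--
l=0 r=16: |-19|<=|21| out[16]=441, r--
l=0 r=15: |-19|>|17| out[15]=361, l++
l=1 r=15: |-18|>|17| out[14]=324, l++
l=2 r=15: |-16|<=|17| out[13]=289, r--
l=2 r=14: |-16|<=|16| out[12]=256, r--
l=2 r=13: |-16|>|13| out[11]=256, l++
l=3 r=13: |-15|>|13| out[10]=225, l++
l=4 r=13: |-13|<=|13| out[9]=169, r--
l=4 r=12: |-13|>|3| out[8]=169, l++
l=5 r=12: |-10|>|3| out[7]=100, l++
l=6 r=12: |-9|>|3| out[6]=81, l++
l=7 r=12: |-7|>|3| out[5]=49, l++
l=8 r=12: |-5|>|3| out[4]=25, l++
l=9 r=12: |-4|>|3| out[3]=16, l++
l=10 r=12: |-3|<=|3| out[2]=9, r--

r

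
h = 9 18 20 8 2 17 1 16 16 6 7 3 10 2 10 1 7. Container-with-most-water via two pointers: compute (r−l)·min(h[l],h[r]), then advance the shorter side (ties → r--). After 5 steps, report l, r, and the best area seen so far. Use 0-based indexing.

[0,16] min(9,7)*16=112 best=112 * → r--
[0,15] min(9,1)*15=15 best=112 → r--
[0,14] min(9,10)*14=126 best=126 * → l++
[1,14] min(18,10)*13=130 best=130 * → r--
[1,13] min(18,2)*12=24 best=130 → r--

l=1, r=12, best area=130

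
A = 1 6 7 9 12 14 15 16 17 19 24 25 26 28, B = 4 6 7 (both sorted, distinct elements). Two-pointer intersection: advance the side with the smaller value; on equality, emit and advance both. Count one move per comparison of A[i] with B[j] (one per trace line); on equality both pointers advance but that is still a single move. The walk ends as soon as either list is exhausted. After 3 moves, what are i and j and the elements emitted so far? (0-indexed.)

i=2, j=2, emitted=[6]

i=0 j=0: 1<4, i++
i=1 j=0: 6>4, j++
i=1 j=1: 6==6 emit, i++,j++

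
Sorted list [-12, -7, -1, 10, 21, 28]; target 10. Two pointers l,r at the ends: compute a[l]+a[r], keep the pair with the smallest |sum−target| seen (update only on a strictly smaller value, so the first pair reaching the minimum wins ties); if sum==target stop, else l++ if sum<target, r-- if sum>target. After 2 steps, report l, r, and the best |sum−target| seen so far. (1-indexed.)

[1,6] -12+28=16 d=6 * → r--
[1,5] -12+21=9 d=1 * → l++

l=2, r=5, best |Δ|=1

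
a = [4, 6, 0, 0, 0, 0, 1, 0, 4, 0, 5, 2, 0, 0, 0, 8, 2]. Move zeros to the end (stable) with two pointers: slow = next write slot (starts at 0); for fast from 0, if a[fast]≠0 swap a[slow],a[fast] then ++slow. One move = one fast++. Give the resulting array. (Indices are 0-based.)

[4, 6, 1, 4, 5, 2, 8, 2, 0, 0, 0, 0, 0, 0, 0, 0, 0]

slow=0 fast=0: a[fast]=4≠0 swap→a[0]=4, slow++,fast++
slow=1 fast=1: a[fast]=6≠0 swap→a[1]=6, slow++,fast++
slow=2 fast=2: a[fast]=0, fast++
slow=2 fast=3: a[fast]=0, fast++
slow=2 fast=4: a[fast]=0, fast++
slow=2 fast=5: a[fast]=0, fast++
slow=2 fast=6: a[fast]=1≠0 swap→a[2]=1, slow++,fast++
slow=3 fast=7: a[fast]=0, fast++
slow=3 fast=8: a[fast]=4≠0 swap→a[3]=4, slow++,fast++
slow=4 fast=9: a[fast]=0, fast++
slow=4 fast=10: a[fast]=5≠0 swap→a[4]=5, slow++,fast++
slow=5 fast=11: a[fast]=2≠0 swap→a[5]=2, slow++,fast++
slow=6 fast=12: a[fast]=0, fast++
slow=6 fast=13: a[fast]=0, fast++
slow=6 fast=14: a[fast]=0, fast++
slow=6 fast=15: a[fast]=8≠0 swap→a[6]=8, slow++,fast++
slow=7 fast=16: a[fast]=2≠0 swap→a[7]=2, slow++,fast++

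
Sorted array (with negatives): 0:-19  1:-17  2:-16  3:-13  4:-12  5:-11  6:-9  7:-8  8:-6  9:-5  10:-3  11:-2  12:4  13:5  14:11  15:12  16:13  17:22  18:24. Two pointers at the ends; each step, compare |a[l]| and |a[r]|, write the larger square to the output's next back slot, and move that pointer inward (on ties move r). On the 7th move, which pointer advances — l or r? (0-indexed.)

l=0 r=18: |-19|<=|24| out[18]=576, r--
l=0 r=17: |-19|<=|22| out[17]=484, r--
l=0 r=16: |-19|>|13| out[16]=361, l++
l=1 r=16: |-17|>|13| out[15]=289, l++
l=2 r=16: |-16|>|13| out[14]=256, l++
l=3 r=16: |-13|<=|13| out[13]=169, r--
l=3 r=15: |-13|>|12| out[12]=169, l++

l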